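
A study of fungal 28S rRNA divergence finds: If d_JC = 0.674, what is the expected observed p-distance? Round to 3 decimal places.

p = (3/4)(1 − e^(−4d/3)) = 0.75 × (1 − e^(-0.898667)) = 0.75 × (1 − 0.407112) = 0.444666.

0.445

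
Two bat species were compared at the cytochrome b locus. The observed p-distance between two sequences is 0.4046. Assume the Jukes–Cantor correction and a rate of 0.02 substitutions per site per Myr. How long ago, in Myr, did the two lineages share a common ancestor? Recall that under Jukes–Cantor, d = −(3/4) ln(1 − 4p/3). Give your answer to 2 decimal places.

14.54

d = −(3/4) ln(1 − 4p/3) = −0.75 ln(1 − 0.539467) = −0.75 ln(0.460533)
  = −0.75 × (-0.775371) = 0.581528 substitutions/site.
Under a molecular clock d = 2μt, so t = d/(2μ) = 0.581528 / (2 × 0.02) = 14.54 Myr.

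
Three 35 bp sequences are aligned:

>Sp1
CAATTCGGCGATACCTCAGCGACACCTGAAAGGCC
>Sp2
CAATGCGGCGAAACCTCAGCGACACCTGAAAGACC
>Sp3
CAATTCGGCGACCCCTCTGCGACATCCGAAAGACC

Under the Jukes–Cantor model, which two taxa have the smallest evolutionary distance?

Sp1–Sp2: 3/35 differ, p = 0.086, d = 0.091.
Sp1–Sp3: 6/35 differ, p = 0.171, d = 0.195.
Sp2–Sp3: 6/35 differ, p = 0.171, d = 0.195.
The smallest distance is between Sp1 and Sp2.

Sp1 and Sp2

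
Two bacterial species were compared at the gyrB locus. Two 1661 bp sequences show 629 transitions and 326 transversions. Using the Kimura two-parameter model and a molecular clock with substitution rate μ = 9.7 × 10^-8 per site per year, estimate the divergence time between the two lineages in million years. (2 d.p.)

8.56

P = 629/1661 ≈ 0.378688 and Q = 326/1661 ≈ 0.196267.
Under the Kimura two-parameter model, d = −½ ln(1 − 2P − Q) − ¼ ln(1 − 2Q).
1 − 2P − Q = 0.046357, giving −½ ln(0.046357) = 1.535691.
1 − 2Q = 0.607466, giving −¼ ln(0.607466) = 0.124615.
d = 1.535691 + 0.124615 = 1.660306.
Under a molecular clock d = 2μt, so t = d/(2μ) = 1.660306 / (2 × 9.7 × 10^-8) = 8.56 million years.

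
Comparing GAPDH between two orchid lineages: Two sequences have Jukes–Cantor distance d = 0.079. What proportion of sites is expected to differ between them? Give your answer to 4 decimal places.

0.0750

p = (3/4)(1 − e^(−4d/3)) = 0.75 × (1 − e^(-0.105333)) = 0.75 × (1 − 0.900025) = 0.074981.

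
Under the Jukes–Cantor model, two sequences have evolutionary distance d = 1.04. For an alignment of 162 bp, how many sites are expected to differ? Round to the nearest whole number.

91

Invert JC69: p = (3/4)(1 − e^(−4d/3)) = 0.75 × (1 − e^(-1.386667)) = 0.75 × (1 − 0.249907) = 0.562570.
Expected differing sites = pL ≈ 0.562570 × 162 = 91.13634 ≈ 91.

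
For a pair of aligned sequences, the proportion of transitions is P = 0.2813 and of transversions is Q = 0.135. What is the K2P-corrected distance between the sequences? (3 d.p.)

0.677

Under the Kimura two-parameter model, d = −½ ln(1 − 2P − Q) − ¼ ln(1 − 2Q).
1 − 2P − Q = 0.3024, giving −½ ln(0.3024) = 0.598002.
1 − 2Q = 0.73, giving −¼ ln(0.73) = 0.078678.
d = 0.598002 + 0.078678 = 0.676680.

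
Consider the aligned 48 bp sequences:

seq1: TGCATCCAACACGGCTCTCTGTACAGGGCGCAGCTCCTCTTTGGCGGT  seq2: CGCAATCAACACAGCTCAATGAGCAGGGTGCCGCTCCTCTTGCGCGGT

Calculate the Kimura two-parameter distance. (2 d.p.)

Of 48 sites, 5 differences are transitions and 7 are transversions, so P = 5/48 ≈ 0.104167 and Q = 7/48 ≈ 0.145833.
Under the Kimura two-parameter model, d = −½ ln(1 − 2P − Q) − ¼ ln(1 − 2Q).
1 − 2P − Q = 0.645833, giving −½ ln(0.645833) = 0.218607.
1 − 2Q = 0.708334, giving −¼ ln(0.708334) = 0.086210.
d = 0.218607 + 0.086210 = 0.304817.

0.30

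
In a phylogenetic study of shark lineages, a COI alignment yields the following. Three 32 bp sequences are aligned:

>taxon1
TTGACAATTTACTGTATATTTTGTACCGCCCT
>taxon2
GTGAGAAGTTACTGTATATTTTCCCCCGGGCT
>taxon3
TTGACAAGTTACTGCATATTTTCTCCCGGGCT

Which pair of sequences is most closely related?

taxon1–taxon2: 8/32 differ, p = 0.250, d = 0.304.
taxon1–taxon3: 6/32 differ, p = 0.188, d = 0.216.
taxon2–taxon3: 4/32 differ, p = 0.125, d = 0.137.
The smallest distance is between taxon2 and taxon3.

taxon2 and taxon3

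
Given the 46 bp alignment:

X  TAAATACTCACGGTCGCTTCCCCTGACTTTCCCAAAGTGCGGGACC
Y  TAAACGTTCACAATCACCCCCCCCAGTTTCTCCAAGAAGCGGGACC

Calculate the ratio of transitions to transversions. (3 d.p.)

16.000

Transitions are A↔G and C↔T; transversions are all other mismatches.
Transitions: 16. Transversions: 1.
R = 16/1 = 16.000.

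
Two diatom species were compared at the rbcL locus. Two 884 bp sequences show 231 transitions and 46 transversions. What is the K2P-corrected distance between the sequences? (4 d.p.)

P = 231/884 ≈ 0.261312 and Q = 46/884 ≈ 0.052036.
Under the Kimura two-parameter model, d = −½ ln(1 − 2P − Q) − ¼ ln(1 − 2Q).
1 − 2P − Q = 0.42534, giving −½ ln(0.42534) = 0.427433.
1 − 2Q = 0.895928, giving −¼ ln(0.895928) = 0.027474.
d = 0.427433 + 0.027474 = 0.454907.

0.4549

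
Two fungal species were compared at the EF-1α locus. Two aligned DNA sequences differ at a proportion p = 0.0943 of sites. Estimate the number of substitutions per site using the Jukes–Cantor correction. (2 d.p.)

0.10

d = −(3/4) ln(1 − 4p/3) = −0.75 ln(1 − 0.125733) = −0.75 ln(0.874267)
  = −0.75 × (-0.134369) = 0.100777 substitutions/site.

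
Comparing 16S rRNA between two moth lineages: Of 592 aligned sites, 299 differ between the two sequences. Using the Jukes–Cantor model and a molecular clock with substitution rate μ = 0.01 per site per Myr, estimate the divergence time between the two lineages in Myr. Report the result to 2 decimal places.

41.97

p = 299/592 ≈ 0.505068.
d = −(3/4) ln(1 − 4p/3) = −0.75 ln(1 − 0.673424) = −0.75 ln(0.326576)
  = −0.75 × (-1.119093) = 0.839320 substitutions/site.
Under a molecular clock d = 2μt, so t = d/(2μ) = 0.839320 / (2 × 0.01) = 41.97 Myr.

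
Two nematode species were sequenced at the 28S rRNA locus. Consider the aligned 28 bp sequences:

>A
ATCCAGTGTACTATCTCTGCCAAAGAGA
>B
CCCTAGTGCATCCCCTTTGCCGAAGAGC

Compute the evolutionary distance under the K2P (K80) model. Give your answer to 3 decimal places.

0.628

Of 28 sites, 8 differences are transitions and 3 are transversions, so P = 8/28 ≈ 0.285714 and Q = 3/28 ≈ 0.107143.
Under the Kimura two-parameter model, d = −½ ln(1 − 2P − Q) − ¼ ln(1 − 2Q).
1 − 2P − Q = 0.321429, giving −½ ln(0.321429) = 0.567489.
1 − 2Q = 0.785714, giving −¼ ln(0.785714) = 0.060291.
d = 0.567489 + 0.060291 = 0.627780.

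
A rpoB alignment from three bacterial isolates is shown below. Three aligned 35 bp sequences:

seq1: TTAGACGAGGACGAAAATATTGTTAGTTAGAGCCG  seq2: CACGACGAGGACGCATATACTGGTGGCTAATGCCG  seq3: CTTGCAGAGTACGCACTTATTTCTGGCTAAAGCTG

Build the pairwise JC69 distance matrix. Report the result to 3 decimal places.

d(seq1,seq2) = 0.407, d(seq1,seq3) = 0.572, d(seq2,seq3) = 0.458

seq1–seq2: 11/35 sites differ → p ≈ 0.314286, d = −0.75 ln(1 − 0.419048) = 0.407315 ≈ 0.407.
seq1–seq3: 14/35 sites differ → p = 0.4, d = −0.75 ln(1 − 0.533333) = 0.571605 ≈ 0.572.
seq2–seq3: 12/35 sites differ → p ≈ 0.342857, d = −0.75 ln(1 − 0.457143) = 0.458182 ≈ 0.458.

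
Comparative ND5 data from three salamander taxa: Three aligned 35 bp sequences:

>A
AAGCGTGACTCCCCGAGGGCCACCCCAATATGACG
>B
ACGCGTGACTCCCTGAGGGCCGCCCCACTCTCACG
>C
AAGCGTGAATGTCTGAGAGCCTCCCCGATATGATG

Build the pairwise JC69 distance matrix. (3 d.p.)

A–B: 6/35 sites differ → p ≈ 0.171429, d = −0.75 ln(1 − 0.228572) = 0.194634 ≈ 0.195.
A–C: 8/35 sites differ → p ≈ 0.228571, d = −0.75 ln(1 − 0.304761) = 0.272625 ≈ 0.273.
B–C: 11/35 sites differ → p ≈ 0.314286, d = −0.75 ln(1 − 0.419048) = 0.407315 ≈ 0.407.

d(A,B) = 0.195, d(A,C) = 0.273, d(B,C) = 0.407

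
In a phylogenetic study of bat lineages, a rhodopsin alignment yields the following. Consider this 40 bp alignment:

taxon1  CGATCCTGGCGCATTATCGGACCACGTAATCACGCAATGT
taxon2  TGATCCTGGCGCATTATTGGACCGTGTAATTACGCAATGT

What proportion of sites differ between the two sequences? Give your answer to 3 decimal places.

The sequences differ at 5 of 40 positions (sites 1, 18, 24, 25, 31).
p = 5/40 = 0.125.

0.125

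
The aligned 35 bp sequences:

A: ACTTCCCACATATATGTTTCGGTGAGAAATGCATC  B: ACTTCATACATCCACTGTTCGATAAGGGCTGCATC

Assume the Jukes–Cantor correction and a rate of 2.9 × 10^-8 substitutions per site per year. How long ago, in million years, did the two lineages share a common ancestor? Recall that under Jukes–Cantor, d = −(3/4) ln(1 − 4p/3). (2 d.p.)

7.90

The sequences differ at 12 of 35 sites, so p = 12/35 ≈ 0.342857.
d = −(3/4) ln(1 − 4p/3) = −0.75 ln(1 − 0.457143) = −0.75 ln(0.542857)
  = −0.75 × (-0.610909) = 0.458182 substitutions/site.
Under a molecular clock d = 2μt, so t = d/(2μ) = 0.458182 / (2 × 2.9 × 10^-8) = 7.90 million years.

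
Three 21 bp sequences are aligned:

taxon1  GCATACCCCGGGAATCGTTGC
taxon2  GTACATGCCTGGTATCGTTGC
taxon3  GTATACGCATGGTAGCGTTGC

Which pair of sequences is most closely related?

taxon2 and taxon3

taxon1–taxon2: 6/21 differ, p = 0.286, d = 0.360.
taxon1–taxon3: 6/21 differ, p = 0.286, d = 0.360.
taxon2–taxon3: 4/21 differ, p = 0.190, d = 0.220.
The smallest distance is between taxon2 and taxon3.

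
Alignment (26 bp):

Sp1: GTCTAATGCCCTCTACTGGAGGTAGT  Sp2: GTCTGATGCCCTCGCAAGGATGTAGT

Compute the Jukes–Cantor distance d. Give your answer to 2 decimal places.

The sequences differ at 6 of 26 sites (5, 14, 15, 16, 17, 21), so p = 6/26 ≈ 0.230769.
d = −(3/4) ln(1 − 4p/3) = −0.75 ln(1 − 0.307692) = −0.75 ln(0.692308)
  = −0.75 × (-0.367724) = 0.275793 substitutions/site.

0.28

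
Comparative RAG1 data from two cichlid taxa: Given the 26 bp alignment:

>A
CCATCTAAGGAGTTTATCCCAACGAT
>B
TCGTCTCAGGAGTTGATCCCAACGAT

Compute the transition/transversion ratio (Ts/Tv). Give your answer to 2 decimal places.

Transitions are A↔G and C↔T; transversions are all other mismatches.
Transitions: 2. Transversions: 2.
R = 2/2 = 1.00.

1.00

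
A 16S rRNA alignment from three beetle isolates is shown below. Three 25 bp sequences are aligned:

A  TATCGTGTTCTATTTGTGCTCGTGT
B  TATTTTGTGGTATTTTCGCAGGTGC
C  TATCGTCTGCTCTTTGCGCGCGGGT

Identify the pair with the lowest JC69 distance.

A and C

A–B: 9/25 differ, p = 0.360, d = 0.490.
A–C: 6/25 differ, p = 0.240, d = 0.289.
B–C: 10/25 differ, p = 0.400, d = 0.572.
The smallest distance is between A and C.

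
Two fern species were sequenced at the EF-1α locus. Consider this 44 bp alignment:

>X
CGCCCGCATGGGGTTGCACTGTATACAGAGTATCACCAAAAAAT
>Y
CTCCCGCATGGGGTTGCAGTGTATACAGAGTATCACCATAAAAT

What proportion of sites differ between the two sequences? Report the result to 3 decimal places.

0.068

The sequences differ at 3 of 44 positions (sites 2, 19, 39).
p = 3/44 = 0.068181… ≈ 0.068 (to 3 d.p.).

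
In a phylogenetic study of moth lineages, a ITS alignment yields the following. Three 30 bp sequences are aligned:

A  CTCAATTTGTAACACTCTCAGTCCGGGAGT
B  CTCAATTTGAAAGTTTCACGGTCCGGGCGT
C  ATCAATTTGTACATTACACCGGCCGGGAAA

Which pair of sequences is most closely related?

A and B

A–B: 7/30 differ, p = 0.233, d = 0.280.
A–C: 11/30 differ, p = 0.367, d = 0.503.
B–C: 10/30 differ, p = 0.333, d = 0.441.
The smallest distance is between A and B.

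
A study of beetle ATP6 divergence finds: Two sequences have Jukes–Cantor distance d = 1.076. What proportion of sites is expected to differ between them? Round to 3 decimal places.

p = (3/4)(1 − e^(−4d/3)) = 0.75 × (1 − e^(-1.434667)) = 0.75 × (1 − 0.238195) = 0.571354.

0.571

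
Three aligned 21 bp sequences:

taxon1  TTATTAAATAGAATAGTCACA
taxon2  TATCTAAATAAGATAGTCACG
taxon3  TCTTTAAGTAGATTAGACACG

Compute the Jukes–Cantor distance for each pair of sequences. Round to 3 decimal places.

d(taxon1,taxon2) = 0.360, d(taxon1,taxon3) = 0.360, d(taxon2,taxon3) = 0.441

taxon1–taxon2: 6/21 sites differ → p ≈ 0.285714, d = −0.75 ln(1 − 0.380952) = 0.359679 ≈ 0.360.
taxon1–taxon3: 6/21 sites differ → p ≈ 0.285714, d = −0.75 ln(1 − 0.380952) = 0.359679 ≈ 0.360.
taxon2–taxon3: 7/21 sites differ → p ≈ 0.333333, d = −0.75 ln(1 − 0.444444) = 0.440839 ≈ 0.441.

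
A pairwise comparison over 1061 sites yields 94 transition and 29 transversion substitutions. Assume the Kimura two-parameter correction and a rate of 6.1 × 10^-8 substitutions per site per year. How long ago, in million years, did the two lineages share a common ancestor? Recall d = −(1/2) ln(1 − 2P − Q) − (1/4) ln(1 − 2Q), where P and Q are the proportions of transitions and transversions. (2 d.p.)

P = 94/1061 ≈ 0.088596 and Q = 29/1061 ≈ 0.027333.
Under the Kimura two-parameter model, d = −½ ln(1 − 2P − Q) − ¼ ln(1 − 2Q).
1 − 2P − Q = 0.795475, giving −½ ln(0.795475) = 0.114408.
1 − 2Q = 0.945334, giving −¼ ln(0.945334) = 0.014054.
d = 0.114408 + 0.014054 = 0.128462.
Under a molecular clock d = 2μt, so t = d/(2μ) = 0.128462 / (2 × 6.1 × 10^-8) = 1.05 million years.

1.05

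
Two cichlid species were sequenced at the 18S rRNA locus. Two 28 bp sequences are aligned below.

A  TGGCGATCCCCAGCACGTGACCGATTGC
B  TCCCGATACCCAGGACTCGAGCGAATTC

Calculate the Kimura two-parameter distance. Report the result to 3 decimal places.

Of 28 sites, 1 differences are transitions and 8 are transversions, so P = 1/28 ≈ 0.035714 and Q = 8/28 ≈ 0.285714.
Under the Kimura two-parameter model, d = −½ ln(1 − 2P − Q) − ¼ ln(1 − 2Q).
1 − 2P − Q = 0.642858, giving −½ ln(0.642858) = 0.220916.
1 − 2Q = 0.428572, giving −¼ ln(0.428572) = 0.211824.
d = 0.220916 + 0.211824 = 0.432740.

0.433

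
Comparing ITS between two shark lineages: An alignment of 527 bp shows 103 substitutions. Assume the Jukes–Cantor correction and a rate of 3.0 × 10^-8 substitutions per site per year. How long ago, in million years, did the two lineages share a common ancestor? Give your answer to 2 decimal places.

p = 103/527 ≈ 0.195446.
d = −(3/4) ln(1 − 4p/3) = −0.75 ln(1 − 0.260595) = −0.75 ln(0.739405)
  = −0.75 × (-0.301909) = 0.226432 substitutions/site.
Under a molecular clock d = 2μt, so t = d/(2μ) = 0.226432 / (2 × 3.0 × 10^-8) = 3.77 million years.

3.77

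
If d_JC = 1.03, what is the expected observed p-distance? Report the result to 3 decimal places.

0.560

p = (3/4)(1 − e^(−4d/3)) = 0.75 × (1 − e^(-1.373333)) = 0.75 × (1 − 0.253261) = 0.560054.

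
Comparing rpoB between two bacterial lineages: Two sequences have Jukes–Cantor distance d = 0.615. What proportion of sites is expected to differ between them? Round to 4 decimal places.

p = (3/4)(1 − e^(−4d/3)) = 0.75 × (1 − e^(-0.82)) = 0.75 × (1 − 0.440432) = 0.419676.

0.4197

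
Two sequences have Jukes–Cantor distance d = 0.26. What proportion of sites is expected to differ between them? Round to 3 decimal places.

p = (3/4)(1 − e^(−4d/3)) = 0.75 × (1 − e^(-0.346667)) = 0.75 × (1 − 0.707041) = 0.219719.

0.220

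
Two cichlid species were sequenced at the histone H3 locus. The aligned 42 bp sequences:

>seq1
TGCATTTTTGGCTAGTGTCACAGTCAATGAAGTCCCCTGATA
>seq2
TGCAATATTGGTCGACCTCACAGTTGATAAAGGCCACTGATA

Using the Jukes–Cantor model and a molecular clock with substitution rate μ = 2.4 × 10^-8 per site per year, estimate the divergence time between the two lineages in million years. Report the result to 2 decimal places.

The sequences differ at 13 of 42 sites, so p = 13/42 ≈ 0.309524.
d = −(3/4) ln(1 − 4p/3) = −0.75 ln(1 − 0.412699) = −0.75 ln(0.587301)
  = −0.75 × (-0.532218) = 0.399164 substitutions/site.
Under a molecular clock d = 2μt, so t = d/(2μ) = 0.399164 / (2 × 2.4 × 10^-8) = 8.32 million years.

8.32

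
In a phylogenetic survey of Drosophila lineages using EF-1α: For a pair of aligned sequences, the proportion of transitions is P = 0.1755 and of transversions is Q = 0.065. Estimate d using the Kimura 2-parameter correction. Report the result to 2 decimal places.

0.30

Under the Kimura two-parameter model, d = −½ ln(1 − 2P − Q) − ¼ ln(1 − 2Q).
1 − 2P − Q = 0.584, giving −½ ln(0.584) = 0.268927.
1 − 2Q = 0.87, giving −¼ ln(0.87) = 0.034816.
d = 0.268927 + 0.034816 = 0.303743.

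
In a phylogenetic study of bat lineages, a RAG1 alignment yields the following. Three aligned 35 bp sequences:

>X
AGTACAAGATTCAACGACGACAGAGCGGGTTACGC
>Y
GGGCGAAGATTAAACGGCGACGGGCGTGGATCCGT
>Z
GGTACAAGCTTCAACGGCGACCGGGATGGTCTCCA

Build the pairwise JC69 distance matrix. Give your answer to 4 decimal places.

d(X,Y) = 0.5716, d(X,Z) = 0.4073, d(Y,Z) = 0.5128

X–Y: 14/35 sites differ → p = 0.4, d = −0.75 ln(1 − 0.533333) = 0.571605 ≈ 0.5716.
X–Z: 11/35 sites differ → p ≈ 0.314286, d = −0.75 ln(1 − 0.419048) = 0.407315 ≈ 0.4073.
Y–Z: 13/35 sites differ → p ≈ 0.371429, d = −0.75 ln(1 − 0.495239) = 0.512753 ≈ 0.5128.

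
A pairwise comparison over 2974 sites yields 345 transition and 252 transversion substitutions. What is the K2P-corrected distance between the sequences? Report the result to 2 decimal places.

0.24

P = 345/2974 ≈ 0.116005 and Q = 252/2974 ≈ 0.084734.
Under the Kimura two-parameter model, d = −½ ln(1 − 2P − Q) − ¼ ln(1 − 2Q).
1 − 2P − Q = 0.683256, giving −½ ln(0.683256) = 0.190443.
1 − 2Q = 0.830532, giving −¼ ln(0.830532) = 0.046422.
d = 0.190443 + 0.046422 = 0.236865.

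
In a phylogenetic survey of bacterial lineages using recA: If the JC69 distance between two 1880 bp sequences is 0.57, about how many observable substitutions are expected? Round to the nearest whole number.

751

Invert JC69: p = (3/4)(1 − e^(−4d/3)) = 0.75 × (1 − e^(-0.76)) = 0.75 × (1 − 0.467666) = 0.399251.
Expected differing sites = pL ≈ 0.399251 × 1880 = 750.59188 ≈ 751.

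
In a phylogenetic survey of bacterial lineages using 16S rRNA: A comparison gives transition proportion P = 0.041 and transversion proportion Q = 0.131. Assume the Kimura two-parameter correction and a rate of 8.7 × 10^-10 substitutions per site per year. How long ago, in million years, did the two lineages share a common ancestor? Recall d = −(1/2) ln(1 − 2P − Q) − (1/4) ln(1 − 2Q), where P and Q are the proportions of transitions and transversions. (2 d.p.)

112.48

Under the Kimura two-parameter model, d = −½ ln(1 − 2P − Q) − ¼ ln(1 − 2Q).
1 − 2P − Q = 0.787, giving −½ ln(0.787) = 0.119764.
1 − 2Q = 0.738, giving −¼ ln(0.738) = 0.075953.
d = 0.119764 + 0.075953 = 0.195717.
Under a molecular clock d = 2μt, so t = d/(2μ) = 0.195717 / (2 × 8.7 × 10^-10) = 112.48 million years.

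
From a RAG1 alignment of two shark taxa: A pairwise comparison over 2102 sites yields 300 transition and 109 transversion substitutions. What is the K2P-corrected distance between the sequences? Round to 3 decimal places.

P = 300/2102 ≈ 0.142721 and Q = 109/2102 ≈ 0.051855.
Under the Kimura two-parameter model, d = −½ ln(1 − 2P − Q) − ¼ ln(1 − 2Q).
1 − 2P − Q = 0.662703, giving −½ ln(0.662703) = 0.205714.
1 − 2Q = 0.89629, giving −¼ ln(0.89629) = 0.027373.
d = 0.205714 + 0.027373 = 0.233087.

0.233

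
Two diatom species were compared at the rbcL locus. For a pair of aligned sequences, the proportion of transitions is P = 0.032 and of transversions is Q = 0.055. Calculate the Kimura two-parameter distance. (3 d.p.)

0.092

Under the Kimura two-parameter model, d = −½ ln(1 − 2P − Q) − ¼ ln(1 − 2Q).
1 − 2P − Q = 0.881, giving −½ ln(0.881) = 0.063349.
1 − 2Q = 0.89, giving −¼ ln(0.89) = 0.029133.
d = 0.063349 + 0.029133 = 0.092482.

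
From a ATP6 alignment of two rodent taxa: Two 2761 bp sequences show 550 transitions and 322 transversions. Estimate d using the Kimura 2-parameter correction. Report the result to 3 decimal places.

P = 550/2761 ≈ 0.199203 and Q = 322/2761 ≈ 0.116624.
Under the Kimura two-parameter model, d = −½ ln(1 − 2P − Q) − ¼ ln(1 − 2Q).
1 − 2P − Q = 0.48497, giving −½ ln(0.48497) = 0.361834.
1 − 2Q = 0.766752, giving −¼ ln(0.766752) = 0.066398.
d = 0.361834 + 0.066398 = 0.428232.

0.428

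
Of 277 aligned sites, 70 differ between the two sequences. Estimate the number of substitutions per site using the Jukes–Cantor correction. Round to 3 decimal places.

0.308

p = 70/277 ≈ 0.252708.
d = −(3/4) ln(1 − 4p/3) = −0.75 ln(1 − 0.336944) = −0.75 ln(0.663056)
  = −0.75 × (-0.410896) = 0.308172 substitutions/site.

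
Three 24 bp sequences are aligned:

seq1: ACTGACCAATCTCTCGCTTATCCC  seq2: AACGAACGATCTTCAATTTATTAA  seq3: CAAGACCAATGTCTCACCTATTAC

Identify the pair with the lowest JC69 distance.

seq1 and seq3

seq1–seq2: 12/24 differ, p = 0.500, d = 0.824.
seq1–seq3: 8/24 differ, p = 0.333, d = 0.441.
seq2–seq3: 11/24 differ, p = 0.458, d = 0.708.
The smallest distance is between seq1 and seq3.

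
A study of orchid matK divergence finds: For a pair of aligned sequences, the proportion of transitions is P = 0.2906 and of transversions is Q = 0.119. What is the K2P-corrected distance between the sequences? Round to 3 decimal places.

Under the Kimura two-parameter model, d = −½ ln(1 − 2P − Q) − ¼ ln(1 − 2Q).
1 − 2P − Q = 0.2998, giving −½ ln(0.2998) = 0.602320.
1 − 2Q = 0.762, giving −¼ ln(0.762) = 0.067952.
d = 0.602320 + 0.067952 = 0.670272.

0.670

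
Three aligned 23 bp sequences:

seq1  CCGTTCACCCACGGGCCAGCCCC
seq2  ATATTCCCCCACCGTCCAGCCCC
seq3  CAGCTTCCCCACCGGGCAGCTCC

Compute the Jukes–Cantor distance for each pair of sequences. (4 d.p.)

seq1–seq2: 6/23 sites differ → p ≈ 0.26087, d = −0.75 ln(1 − 0.347827) = 0.320584 ≈ 0.3206.
seq1–seq3: 7/23 sites differ → p ≈ 0.304348, d = −0.75 ln(1 − 0.405797) = 0.390401 ≈ 0.3904.
seq2–seq3: 8/23 sites differ → p ≈ 0.347826, d = −0.75 ln(1 − 0.463768) = 0.467391 ≈ 0.4674.

d(seq1,seq2) = 0.3206, d(seq1,seq3) = 0.3904, d(seq2,seq3) = 0.4674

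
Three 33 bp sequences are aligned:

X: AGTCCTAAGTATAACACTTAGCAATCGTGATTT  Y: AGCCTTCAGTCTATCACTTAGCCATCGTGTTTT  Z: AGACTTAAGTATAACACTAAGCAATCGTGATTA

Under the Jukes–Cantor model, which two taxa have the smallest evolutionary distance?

X and Z

X–Y: 7/33 differ, p = 0.212, d = 0.249.
X–Z: 4/33 differ, p = 0.121, d = 0.132.
Y–Z: 8/33 differ, p = 0.242, d = 0.293.
The smallest distance is between X and Z.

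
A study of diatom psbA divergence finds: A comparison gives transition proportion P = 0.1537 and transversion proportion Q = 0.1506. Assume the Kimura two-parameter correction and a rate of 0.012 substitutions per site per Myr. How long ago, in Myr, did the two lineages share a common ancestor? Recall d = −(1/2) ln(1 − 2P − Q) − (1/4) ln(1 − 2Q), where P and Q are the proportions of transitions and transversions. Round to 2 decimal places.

Under the Kimura two-parameter model, d = −½ ln(1 − 2P − Q) − ¼ ln(1 − 2Q).
1 − 2P − Q = 0.542, giving −½ ln(0.542) = 0.306245.
1 − 2Q = 0.6988, giving −¼ ln(0.6988) = 0.089598.
d = 0.306245 + 0.089598 = 0.395843.
Under a molecular clock d = 2μt, so t = d/(2μ) = 0.395843 / (2 × 0.012) = 16.49 Myr.

16.49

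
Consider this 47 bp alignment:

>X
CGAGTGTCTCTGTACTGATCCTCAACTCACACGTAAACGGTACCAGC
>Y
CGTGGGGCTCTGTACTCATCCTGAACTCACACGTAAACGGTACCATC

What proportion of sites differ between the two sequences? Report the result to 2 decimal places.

0.13

The sequences differ at 6 of 47 positions (sites 3, 5, 7, 17, 23, 46).
p = 6/47 = 0.127659… ≈ 0.13 (to 2 d.p.).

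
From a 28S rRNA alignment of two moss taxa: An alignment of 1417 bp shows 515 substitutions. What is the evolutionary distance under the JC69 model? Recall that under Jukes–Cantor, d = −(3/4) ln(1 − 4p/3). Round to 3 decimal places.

0.497

p = 515/1417 ≈ 0.363444.
d = −(3/4) ln(1 − 4p/3) = −0.75 ln(1 − 0.484592) = −0.75 ln(0.515408)
  = −0.75 × (-0.662796) = 0.497097 substitutions/site.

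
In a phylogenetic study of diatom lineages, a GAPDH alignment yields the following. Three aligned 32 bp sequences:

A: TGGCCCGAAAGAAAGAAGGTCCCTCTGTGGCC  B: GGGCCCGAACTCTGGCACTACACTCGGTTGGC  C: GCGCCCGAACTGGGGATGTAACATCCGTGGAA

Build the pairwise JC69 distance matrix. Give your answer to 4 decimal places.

A–B: 14/32 sites differ → p = 0.4375, d = −0.75 ln(1 − 0.583333) = 0.656601 ≈ 0.6566.
A–C: 15/32 sites differ → p = 0.46875, d = −0.75 ln(1 − 0.625) = 0.735622 ≈ 0.7356.
B–C: 13/32 sites differ → p = 0.40625, d = −0.75 ln(1 − 0.541667) = 0.585119 ≈ 0.5851.

d(A,B) = 0.6566, d(A,C) = 0.7356, d(B,C) = 0.5851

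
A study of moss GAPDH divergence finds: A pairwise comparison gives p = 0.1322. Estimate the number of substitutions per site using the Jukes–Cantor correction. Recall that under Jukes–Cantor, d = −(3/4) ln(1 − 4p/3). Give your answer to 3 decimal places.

d = −(3/4) ln(1 − 4p/3) = −0.75 ln(1 − 0.176267) = −0.75 ln(0.823733)
  = −0.75 × (-0.193909) = 0.145432 substitutions/site.

0.145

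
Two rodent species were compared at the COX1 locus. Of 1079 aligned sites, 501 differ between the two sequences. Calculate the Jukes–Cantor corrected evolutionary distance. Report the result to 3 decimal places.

p = 501/1079 ≈ 0.464319.
d = −(3/4) ln(1 − 4p/3) = −0.75 ln(1 − 0.619092) = −0.75 ln(0.380908)
  = −0.75 × (-0.965197) = 0.723898 substitutions/site.

0.724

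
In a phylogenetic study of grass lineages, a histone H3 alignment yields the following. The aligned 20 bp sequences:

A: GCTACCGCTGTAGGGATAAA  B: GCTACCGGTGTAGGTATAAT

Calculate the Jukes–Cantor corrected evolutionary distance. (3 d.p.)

The sequences differ at 3 of 20 sites (8, 15, 20), so p = 3/20 = 0.15.
d = −(3/4) ln(1 − 4p/3) = −0.75 ln(1 − 0.2) = −0.75 ln(0.8)
  = −0.75 × (-0.223144) = 0.167358 substitutions/site.

0.167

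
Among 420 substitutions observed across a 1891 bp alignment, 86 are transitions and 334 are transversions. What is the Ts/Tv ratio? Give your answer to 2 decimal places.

0.26

R = 86/334 = 0.257485… ≈ 0.26 (to 2 d.p.).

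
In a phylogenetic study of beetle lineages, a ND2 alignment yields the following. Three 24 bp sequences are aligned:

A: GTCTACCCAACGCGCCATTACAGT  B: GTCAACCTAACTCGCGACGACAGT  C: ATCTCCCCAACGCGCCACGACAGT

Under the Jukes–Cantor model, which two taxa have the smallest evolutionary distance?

A and C

A–B: 6/24 differ, p = 0.250, d = 0.304.
A–C: 4/24 differ, p = 0.167, d = 0.188.
B–C: 6/24 differ, p = 0.250, d = 0.304.
The smallest distance is between A and C.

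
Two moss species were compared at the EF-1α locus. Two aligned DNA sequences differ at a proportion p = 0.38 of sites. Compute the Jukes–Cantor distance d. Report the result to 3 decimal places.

0.530

d = −(3/4) ln(1 − 4p/3) = −0.75 ln(1 − 0.506667) = −0.75 ln(0.493333)
  = −0.75 × (-0.706571) = 0.529928 substitutions/site.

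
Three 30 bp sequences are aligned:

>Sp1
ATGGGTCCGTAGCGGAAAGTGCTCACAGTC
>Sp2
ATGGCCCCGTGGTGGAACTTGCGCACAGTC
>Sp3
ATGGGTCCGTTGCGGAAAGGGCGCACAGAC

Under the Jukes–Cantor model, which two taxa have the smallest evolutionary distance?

Sp1 and Sp3

Sp1–Sp2: 7/30 differ, p = 0.233, d = 0.280.
Sp1–Sp3: 4/30 differ, p = 0.133, d = 0.147.
Sp2–Sp3: 8/30 differ, p = 0.267, d = 0.330.
The smallest distance is between Sp1 and Sp3.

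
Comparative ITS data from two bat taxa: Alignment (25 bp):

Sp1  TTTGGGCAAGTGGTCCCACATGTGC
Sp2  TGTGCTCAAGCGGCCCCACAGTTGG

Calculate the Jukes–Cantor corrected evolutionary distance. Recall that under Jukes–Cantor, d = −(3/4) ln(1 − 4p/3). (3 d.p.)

The sequences differ at 8 of 25 sites (2, 5, 6, 11, 14, 21, 22, 25), so p = 8/25 = 0.32.
d = −(3/4) ln(1 − 4p/3) = −0.75 ln(1 − 0.426667) = −0.75 ln(0.573333)
  = −0.75 × (-0.556289) = 0.417217 substitutions/site.

0.417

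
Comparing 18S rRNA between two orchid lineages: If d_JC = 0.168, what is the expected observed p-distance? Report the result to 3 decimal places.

0.151

p = (3/4)(1 − e^(−4d/3)) = 0.75 × (1 − e^(-0.224)) = 0.75 × (1 − 0.799315) = 0.150514.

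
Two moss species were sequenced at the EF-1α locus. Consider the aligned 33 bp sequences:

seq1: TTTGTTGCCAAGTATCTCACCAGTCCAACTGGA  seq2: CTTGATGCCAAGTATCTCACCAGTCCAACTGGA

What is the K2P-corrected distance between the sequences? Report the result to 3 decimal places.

0.063

Of 33 sites, 1 differences are transitions and 1 are transversions, so P = 1/33 ≈ 0.030303 and Q = 1/33 ≈ 0.030303.
Under the Kimura two-parameter model, d = −½ ln(1 − 2P − Q) − ¼ ln(1 − 2Q).
1 − 2P − Q = 0.909091, giving −½ ln(0.909091) = 0.047655.
1 − 2Q = 0.939394, giving −¼ ln(0.939394) = 0.015630.
d = 0.047655 + 0.015630 = 0.063285.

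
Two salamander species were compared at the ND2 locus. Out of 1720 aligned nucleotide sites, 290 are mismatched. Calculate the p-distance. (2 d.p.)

0.17

p = 290/1720 = 0.168604… ≈ 0.17 (to 2 d.p.).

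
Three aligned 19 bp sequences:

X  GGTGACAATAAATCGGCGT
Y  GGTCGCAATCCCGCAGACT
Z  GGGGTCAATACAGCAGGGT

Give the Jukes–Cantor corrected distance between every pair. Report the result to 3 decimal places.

d(X,Y) = 0.749, d(X,Z) = 0.410, d(Y,Z) = 0.507

X–Y: 9/19 sites differ → p ≈ 0.473684, d = −0.75 ln(1 − 0.631579) = 0.748897 ≈ 0.749.
X–Z: 6/19 sites differ → p ≈ 0.315789, d = −0.75 ln(1 − 0.421052) = 0.409907 ≈ 0.410.
Y–Z: 7/19 sites differ → p ≈ 0.368421, d = −0.75 ln(1 − 0.491228) = 0.506816 ≈ 0.507.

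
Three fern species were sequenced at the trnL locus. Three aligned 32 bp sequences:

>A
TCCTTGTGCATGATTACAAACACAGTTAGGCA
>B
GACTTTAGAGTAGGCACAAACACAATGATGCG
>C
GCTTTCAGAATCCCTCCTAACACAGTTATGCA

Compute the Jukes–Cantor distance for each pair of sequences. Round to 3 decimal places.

A–B: 14/32 sites differ → p = 0.4375, d = −0.75 ln(1 − 0.583333) = 0.656601 ≈ 0.657.
A–C: 11/32 sites differ → p = 0.34375, d = −0.75 ln(1 − 0.458333) = 0.459828 ≈ 0.460.
B–C: 13/32 sites differ → p = 0.40625, d = −0.75 ln(1 − 0.541667) = 0.585119 ≈ 0.585.

d(A,B) = 0.657, d(A,C) = 0.460, d(B,C) = 0.585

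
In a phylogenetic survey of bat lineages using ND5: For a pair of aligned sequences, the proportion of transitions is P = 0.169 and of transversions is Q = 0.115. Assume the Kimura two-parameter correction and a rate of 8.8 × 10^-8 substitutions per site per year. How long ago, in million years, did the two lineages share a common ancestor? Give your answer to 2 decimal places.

Under the Kimura two-parameter model, d = −½ ln(1 − 2P − Q) − ¼ ln(1 − 2Q).
1 − 2P − Q = 0.547, giving −½ ln(0.547) = 0.301653.
1 − 2Q = 0.77, giving −¼ ln(0.77) = 0.065341.
d = 0.301653 + 0.065341 = 0.366994.
Under a molecular clock d = 2μt, so t = d/(2μ) = 0.366994 / (2 × 8.8 × 10^-8) = 2.09 million years.

2.09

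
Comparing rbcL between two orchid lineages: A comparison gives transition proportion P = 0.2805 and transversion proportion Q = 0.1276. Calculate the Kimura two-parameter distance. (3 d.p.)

0.657

Under the Kimura two-parameter model, d = −½ ln(1 − 2P − Q) − ¼ ln(1 − 2Q).
1 − 2P − Q = 0.3114, giving −½ ln(0.3114) = 0.583339.
1 − 2Q = 0.7448, giving −¼ ln(0.7448) = 0.073660.
d = 0.583339 + 0.073660 = 0.656999.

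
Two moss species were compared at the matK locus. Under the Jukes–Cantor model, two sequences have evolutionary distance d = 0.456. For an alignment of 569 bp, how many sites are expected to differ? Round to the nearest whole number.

Invert JC69: p = (3/4)(1 − e^(−4d/3)) = 0.75 × (1 − e^(-0.608)) = 0.75 × (1 − 0.544439) = 0.341671.
Expected differing sites = pL ≈ 0.341671 × 569 = 194.410799 ≈ 194.

194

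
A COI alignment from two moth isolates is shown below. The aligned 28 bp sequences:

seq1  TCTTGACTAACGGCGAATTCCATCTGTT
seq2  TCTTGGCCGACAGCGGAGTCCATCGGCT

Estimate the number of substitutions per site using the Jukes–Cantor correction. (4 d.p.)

The sequences differ at 8 of 28 sites (6, 8, 9, 12, 16, 18, 25, 27), so p = 8/28 ≈ 0.285714.
d = −(3/4) ln(1 − 4p/3) = −0.75 ln(1 − 0.380952) = −0.75 ln(0.619048)
  = −0.75 × (-0.479572) = 0.359679 substitutions/site.

0.3597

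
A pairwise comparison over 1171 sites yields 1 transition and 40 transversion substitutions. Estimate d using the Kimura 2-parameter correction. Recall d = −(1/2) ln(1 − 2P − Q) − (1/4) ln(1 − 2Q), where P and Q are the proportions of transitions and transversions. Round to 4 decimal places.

P = 1/1171 ≈ 0.000854 and Q = 40/1171 ≈ 0.034159.
Under the Kimura two-parameter model, d = −½ ln(1 − 2P − Q) − ¼ ln(1 − 2Q).
1 − 2P − Q = 0.964133, giving −½ ln(0.964133) = 0.018263.
1 − 2Q = 0.931682, giving −¼ ln(0.931682) = 0.017691.
d = 0.018263 + 0.017691 = 0.035954.

0.0360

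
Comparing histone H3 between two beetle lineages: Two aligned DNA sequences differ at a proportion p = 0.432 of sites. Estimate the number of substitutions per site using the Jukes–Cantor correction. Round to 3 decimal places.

0.644

d = −(3/4) ln(1 − 4p/3) = −0.75 ln(1 − 0.576) = −0.75 ln(0.424)
  = −0.75 × (-0.858022) = 0.643517 substitutions/site.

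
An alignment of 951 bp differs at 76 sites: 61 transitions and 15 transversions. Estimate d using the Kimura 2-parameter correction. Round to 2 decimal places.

P = 61/951 ≈ 0.064143 and Q = 15/951 ≈ 0.015773.
Under the Kimura two-parameter model, d = −½ ln(1 − 2P − Q) − ¼ ln(1 − 2Q).
1 − 2P − Q = 0.855941, giving −½ ln(0.855941) = 0.077777.
1 − 2Q = 0.968454, giving −¼ ln(0.968454) = 0.008014.
d = 0.077777 + 0.008014 = 0.085791.

0.09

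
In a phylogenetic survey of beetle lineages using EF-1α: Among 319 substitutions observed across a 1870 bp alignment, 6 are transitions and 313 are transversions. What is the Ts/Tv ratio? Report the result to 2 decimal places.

R = 6/313 = 0.019169… ≈ 0.02 (to 2 d.p.).

0.02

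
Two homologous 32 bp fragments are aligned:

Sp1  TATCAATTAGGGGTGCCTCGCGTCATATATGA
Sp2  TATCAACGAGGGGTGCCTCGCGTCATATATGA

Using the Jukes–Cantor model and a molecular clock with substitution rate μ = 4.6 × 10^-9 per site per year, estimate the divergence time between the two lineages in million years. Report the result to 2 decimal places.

The sequences differ at 2 of 32 sites (7, 8), so p = 2/32 = 0.0625.
d = −(3/4) ln(1 − 4p/3) = −0.75 ln(1 − 0.083333) = −0.75 ln(0.916667)
  = −0.75 × (-0.087011) = 0.065258 substitutions/site.
Under a molecular clock d = 2μt, so t = d/(2μ) = 0.065258 / (2 × 4.6 × 10^-9) = 7.09 million years.

7.09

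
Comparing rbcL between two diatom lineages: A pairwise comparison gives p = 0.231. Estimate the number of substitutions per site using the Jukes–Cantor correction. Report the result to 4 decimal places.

0.2761

d = −(3/4) ln(1 − 4p/3) = −0.75 ln(1 − 0.308) = −0.75 ln(0.692)
  = −0.75 × (-0.368169) = 0.276127 substitutions/site.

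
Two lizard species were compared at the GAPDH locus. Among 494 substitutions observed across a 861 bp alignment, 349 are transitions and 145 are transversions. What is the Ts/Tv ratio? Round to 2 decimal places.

2.41

R = 349/145 = 2.406896… ≈ 2.41 (to 2 d.p.).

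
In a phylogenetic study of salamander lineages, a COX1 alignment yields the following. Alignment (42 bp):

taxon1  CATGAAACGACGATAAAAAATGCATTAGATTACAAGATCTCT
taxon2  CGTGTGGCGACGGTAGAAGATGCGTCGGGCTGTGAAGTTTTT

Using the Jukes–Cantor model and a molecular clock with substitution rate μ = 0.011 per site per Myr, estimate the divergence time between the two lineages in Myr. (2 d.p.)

The sequences differ at 19 of 42 sites, so p = 19/42 ≈ 0.452381.
d = −(3/4) ln(1 − 4p/3) = −0.75 ln(1 − 0.603175) = −0.75 ln(0.396825)
  = −0.75 × (-0.924260) = 0.693195 substitutions/site.
Under a molecular clock d = 2μt, so t = d/(2μ) = 0.693195 / (2 × 0.011) = 31.51 Myr.

31.51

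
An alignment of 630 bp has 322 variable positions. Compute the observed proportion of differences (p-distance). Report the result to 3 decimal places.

p = 322/630 = 0.511111… ≈ 0.511 (to 3 d.p.).

0.511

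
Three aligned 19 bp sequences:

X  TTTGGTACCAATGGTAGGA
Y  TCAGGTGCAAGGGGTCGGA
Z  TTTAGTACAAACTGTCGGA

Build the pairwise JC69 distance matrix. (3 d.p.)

X–Y: 7/19 sites differ → p ≈ 0.368421, d = −0.75 ln(1 − 0.491228) = 0.506816 ≈ 0.507.
X–Z: 5/19 sites differ → p ≈ 0.263158, d = −0.75 ln(1 − 0.350877) = 0.324100 ≈ 0.324.
Y–Z: 7/19 sites differ → p ≈ 0.368421, d = −0.75 ln(1 − 0.491228) = 0.506816 ≈ 0.507.

d(X,Y) = 0.507, d(X,Z) = 0.324, d(Y,Z) = 0.507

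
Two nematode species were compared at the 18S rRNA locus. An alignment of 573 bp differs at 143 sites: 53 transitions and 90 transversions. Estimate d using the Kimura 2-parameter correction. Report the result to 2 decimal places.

0.30

P = 53/573 ≈ 0.092496 and Q = 90/573 ≈ 0.157068.
Under the Kimura two-parameter model, d = −½ ln(1 − 2P − Q) − ¼ ln(1 − 2Q).
1 − 2P − Q = 0.65794, giving −½ ln(0.65794) = 0.209321.
1 − 2Q = 0.685864, giving −¼ ln(0.685864) = 0.094269.
d = 0.209321 + 0.094269 = 0.303590.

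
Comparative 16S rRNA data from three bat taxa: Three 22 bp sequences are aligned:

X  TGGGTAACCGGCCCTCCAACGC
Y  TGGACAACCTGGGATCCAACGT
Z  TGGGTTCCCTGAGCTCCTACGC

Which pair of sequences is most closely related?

X–Y: 7/22 differ, p = 0.318, d = 0.414.
X–Z: 6/22 differ, p = 0.273, d = 0.339.
Y–Z: 8/22 differ, p = 0.364, d = 0.497.
The smallest distance is between X and Z.

X and Z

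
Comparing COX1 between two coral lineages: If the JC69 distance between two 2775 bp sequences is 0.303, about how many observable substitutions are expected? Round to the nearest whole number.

692

Invert JC69: p = (3/4)(1 − e^(−4d/3)) = 0.75 × (1 − e^(-0.404)) = 0.75 × (1 − 0.667644) = 0.249267.
Expected differing sites = pL ≈ 0.249267 × 2775 = 691.715925 ≈ 692.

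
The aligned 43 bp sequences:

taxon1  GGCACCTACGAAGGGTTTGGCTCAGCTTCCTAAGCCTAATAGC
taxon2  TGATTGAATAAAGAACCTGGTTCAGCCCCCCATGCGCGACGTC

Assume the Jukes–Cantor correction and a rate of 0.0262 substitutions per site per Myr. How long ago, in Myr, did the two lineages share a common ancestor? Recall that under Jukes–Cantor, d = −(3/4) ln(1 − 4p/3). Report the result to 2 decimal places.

17.88

The sequences differ at 23 of 43 sites, so p = 23/43 ≈ 0.534884.
d = −(3/4) ln(1 − 4p/3) = −0.75 ln(1 − 0.713179) = −0.75 ln(0.286821)
  = −0.75 × (-1.248897) = 0.936673 substitutions/site.
Under a molecular clock d = 2μt, so t = d/(2μ) = 0.936673 / (2 × 0.0262) = 17.88 Myr.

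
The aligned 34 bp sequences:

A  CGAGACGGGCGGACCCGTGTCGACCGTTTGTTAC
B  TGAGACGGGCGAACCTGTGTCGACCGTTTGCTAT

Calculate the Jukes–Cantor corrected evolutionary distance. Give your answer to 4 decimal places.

The sequences differ at 5 of 34 sites (1, 12, 16, 31, 34), so p = 5/34 ≈ 0.147059.
d = −(3/4) ln(1 − 4p/3) = −0.75 ln(1 − 0.196079) = −0.75 ln(0.803921)
  = −0.75 × (-0.218254) = 0.163691 substitutions/site.

0.1637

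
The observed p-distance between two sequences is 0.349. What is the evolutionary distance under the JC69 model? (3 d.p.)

d = −(3/4) ln(1 − 4p/3) = −0.75 ln(1 − 0.465333) = −0.75 ln(0.534667)
  = −0.75 × (-0.626111) = 0.469583 substitutions/site.

0.470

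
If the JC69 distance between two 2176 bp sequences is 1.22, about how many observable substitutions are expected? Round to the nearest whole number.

Invert JC69: p = (3/4)(1 − e^(−4d/3)) = 0.75 × (1 − e^(-1.626667)) = 0.75 × (1 − 0.196584) = 0.602562.
Expected differing sites = pL ≈ 0.602562 × 2176 = 1311.174912 ≈ 1311.

1311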